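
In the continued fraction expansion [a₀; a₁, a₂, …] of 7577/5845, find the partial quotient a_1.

3

7577 = 1·5845 + 1732, so a_0 = 1
5845 = 3·1732 + 649, so a_1 = 3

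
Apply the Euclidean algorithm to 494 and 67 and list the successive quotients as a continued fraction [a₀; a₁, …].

⌊494/67⌋ = 7, remainder 25
⌊67/25⌋ = 2, remainder 17
⌊25/17⌋ = 1, remainder 8
⌊17/8⌋ = 2, remainder 1
⌊8/1⌋ = 8, remainder 0

[7; 2, 1, 2, 8]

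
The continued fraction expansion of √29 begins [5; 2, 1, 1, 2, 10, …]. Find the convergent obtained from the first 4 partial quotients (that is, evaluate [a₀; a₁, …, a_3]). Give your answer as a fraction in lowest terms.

Start with 1.
1 + 1/(1/1) = 1 + 1/1 = 2/1
2 + 1/(2/1) = 2 + 1/2 = 5/2
5 + 1/(5/2) = 5 + 2/5 = 27/5

27/5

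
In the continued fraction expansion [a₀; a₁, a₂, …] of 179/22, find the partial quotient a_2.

⌊179/22⌋ = 8, remainder 3
⌊22/3⌋ = 7, remainder 1
⌊3/1⌋ = 3, remainder 0

3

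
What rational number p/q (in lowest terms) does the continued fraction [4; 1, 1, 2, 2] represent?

55/12

a_0 = 4: 4/1
a_1 = 1: 5/1
a_2 = 1: 9/2
a_3 = 2: 23/5
a_4 = 2: 55/12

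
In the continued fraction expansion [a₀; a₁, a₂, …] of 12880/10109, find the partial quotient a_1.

⌊12880/10109⌋ = 1, remainder 2771
⌊10109/2771⌋ = 3, remainder 1796

3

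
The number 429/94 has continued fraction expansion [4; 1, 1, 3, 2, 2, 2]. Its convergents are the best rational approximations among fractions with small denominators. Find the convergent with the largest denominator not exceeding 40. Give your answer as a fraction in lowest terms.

178/39

List convergents until the denominator exceeds the bound:
a_0 = 4: 4/1  (≤ bound)
a_1 = 1: 5/1  (≤ bound)
a_2 = 1: 9/2  (≤ bound)
a_3 = 3: 32/7  (≤ bound)
a_4 = 2: 73/16  (≤ bound)
a_5 = 2: 178/39  (≤ bound)
a_6 = 2: 429/94  (> 40, stop)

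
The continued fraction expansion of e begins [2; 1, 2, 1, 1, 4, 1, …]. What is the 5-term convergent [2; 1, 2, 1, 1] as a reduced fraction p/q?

a_0 = 2: 2/1
a_1 = 1: 3/1
a_2 = 2: 8/3
a_3 = 1: 11/4
a_4 = 1: 19/7

19/7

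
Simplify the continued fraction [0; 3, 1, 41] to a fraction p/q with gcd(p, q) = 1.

Start with 41.
1 + 1/(41/1) = 1 + 1/41 = 42/41
3 + 1/(42/41) = 3 + 41/42 = 167/42
0 + 1/(167/42) = 0 + 42/167 = 42/167

42/167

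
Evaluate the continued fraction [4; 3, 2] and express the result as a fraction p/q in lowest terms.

a_0 = 4: 4/1
a_1 = 3: 13/3
a_2 = 2: 30/7

30/7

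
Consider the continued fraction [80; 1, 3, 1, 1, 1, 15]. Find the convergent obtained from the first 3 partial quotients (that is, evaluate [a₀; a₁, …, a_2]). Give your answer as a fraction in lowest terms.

a_0 = 80: 80/1
a_1 = 1: 81/1
a_2 = 3: 323/4

323/4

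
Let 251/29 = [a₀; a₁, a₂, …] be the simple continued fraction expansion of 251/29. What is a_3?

Repeatedly divide and take the remainder:
251 ÷ 29 → quotient 8, remainder 19
29 ÷ 19 → quotient 1, remainder 10
19 ÷ 10 → quotient 1, remainder 9
10 ÷ 9 → quotient 1, remainder 1

1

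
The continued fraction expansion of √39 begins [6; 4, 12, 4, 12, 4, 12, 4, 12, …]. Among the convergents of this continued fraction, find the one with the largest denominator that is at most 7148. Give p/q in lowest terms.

15294/2449

a_0 = 6: 6/1  (≤ bound)
a_1 = 4: 25/4  (≤ bound)
a_2 = 12: 306/49  (≤ bound)
a_3 = 4: 1249/200  (≤ bound)
a_4 = 12: 15294/2449  (≤ bound)
a_5 = 4: 62425/9996  (> 7148, stop)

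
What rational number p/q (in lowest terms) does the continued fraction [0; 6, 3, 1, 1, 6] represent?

Starting at the tail and folding back:
Start with 6.
1 + 1/(6/1) = 1 + 1/6 = 7/6
1 + 1/(7/6) = 1 + 6/7 = 13/7
3 + 1/(13/7) = 3 + 7/13 = 46/13
6 + 1/(46/13) = 6 + 13/46 = 289/46
0 + 1/(289/46) = 0 + 46/289 = 46/289

46/289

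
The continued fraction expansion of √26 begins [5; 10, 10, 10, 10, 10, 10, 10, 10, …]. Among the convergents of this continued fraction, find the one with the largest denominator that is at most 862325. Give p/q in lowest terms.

530451/104030

a_0 = 5: 5/1  (≤ bound)
a_1 = 10: 51/10  (≤ bound)
a_2 = 10: 515/101  (≤ bound)
a_3 = 10: 5201/1020  (≤ bound)
a_4 = 10: 52525/10301  (≤ bound)
a_5 = 10: 530451/104030  (≤ bound)
a_6 = 10: 5357035/1050601  (> 862325, stop)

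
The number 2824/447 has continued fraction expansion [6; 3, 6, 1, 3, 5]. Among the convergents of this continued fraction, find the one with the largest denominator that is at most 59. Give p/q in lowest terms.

a_0 = 6: 6/1  (≤ bound)
a_1 = 3: 19/3  (≤ bound)
a_2 = 6: 120/19  (≤ bound)
a_3 = 1: 139/22  (≤ bound)
a_4 = 3: 537/85  (> 59, stop)

139/22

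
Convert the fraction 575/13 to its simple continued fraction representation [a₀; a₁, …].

[44; 4, 3]

Apply division with remainder until the remainder is 0:
575 = 44·13 + 3, so a_0 = 44
13 = 4·3 + 1, so a_1 = 4
3 = 3·1 + 0, so a_2 = 3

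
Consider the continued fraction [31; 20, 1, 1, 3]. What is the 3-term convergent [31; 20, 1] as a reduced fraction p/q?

Build up convergents one term at a time:
a_0 = 31: 31/1
a_1 = 20: 621/20
a_2 = 1: 652/21

652/21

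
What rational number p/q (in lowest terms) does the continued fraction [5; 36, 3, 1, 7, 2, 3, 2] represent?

Start with 2.
3 + 1/(2/1) = 3 + 1/2 = 7/2
2 + 1/(7/2) = 2 + 2/7 = 16/7
7 + 1/(16/7) = 7 + 7/16 = 119/16
1 + 1/(119/16) = 1 + 16/119 = 135/119
3 + 1/(135/119) = 3 + 119/135 = 524/135
36 + 1/(524/135) = 36 + 135/524 = 18999/524
5 + 1/(18999/524) = 5 + 524/18999 = 95519/18999

95519/18999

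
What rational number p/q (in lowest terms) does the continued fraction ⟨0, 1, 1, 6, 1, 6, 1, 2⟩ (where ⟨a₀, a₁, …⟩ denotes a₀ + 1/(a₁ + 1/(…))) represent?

Start with 2.
1 + 1/(2/1) = 1 + 1/2 = 3/2
6 + 1/(3/2) = 6 + 2/3 = 20/3
1 + 1/(20/3) = 1 + 3/20 = 23/20
6 + 1/(23/20) = 6 + 20/23 = 158/23
1 + 1/(158/23) = 1 + 23/158 = 181/158
1 + 1/(181/158) = 1 + 158/181 = 339/181
0 + 1/(339/181) = 0 + 181/339 = 181/339

181/339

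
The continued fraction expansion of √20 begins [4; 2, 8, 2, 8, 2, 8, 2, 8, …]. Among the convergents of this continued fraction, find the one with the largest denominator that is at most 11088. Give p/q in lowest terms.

a_0 = 4: 4/1  (≤ bound)
a_1 = 2: 9/2  (≤ bound)
a_2 = 8: 76/17  (≤ bound)
a_3 = 2: 161/36  (≤ bound)
a_4 = 8: 1364/305  (≤ bound)
a_5 = 2: 2889/646  (≤ bound)
a_6 = 8: 24476/5473  (≤ bound)
a_7 = 2: 51841/11592  (> 11088, stop)

24476/5473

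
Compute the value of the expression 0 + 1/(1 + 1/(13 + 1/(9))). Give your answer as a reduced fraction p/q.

118/127

Start with 9.
13 + 1/(9/1) = 13 + 1/9 = 118/9
1 + 1/(118/9) = 1 + 9/118 = 127/118
0 + 1/(127/118) = 0 + 118/127 = 118/127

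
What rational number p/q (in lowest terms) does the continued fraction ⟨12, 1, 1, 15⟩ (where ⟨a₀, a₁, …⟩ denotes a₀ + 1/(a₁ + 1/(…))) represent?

Start with 15.
1 + 1/(15/1) = 1 + 1/15 = 16/15
1 + 1/(16/15) = 1 + 15/16 = 31/16
12 + 1/(31/16) = 12 + 16/31 = 388/31

388/31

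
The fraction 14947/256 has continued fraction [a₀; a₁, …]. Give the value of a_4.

2

14947 ÷ 256 → quotient 58, remainder 99
256 ÷ 99 → quotient 2, remainder 58
99 ÷ 58 → quotient 1, remainder 41
58 ÷ 41 → quotient 1, remainder 17
41 ÷ 17 → quotient 2, remainder 7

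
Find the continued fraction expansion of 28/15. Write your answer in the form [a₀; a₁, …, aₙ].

[1; 1, 6, 2]

28 = 1·15 + 13, so a_0 = 1
15 = 1·13 + 2, so a_1 = 1
13 = 6·2 + 1, so a_2 = 6
2 = 2·1 + 0, so a_3 = 2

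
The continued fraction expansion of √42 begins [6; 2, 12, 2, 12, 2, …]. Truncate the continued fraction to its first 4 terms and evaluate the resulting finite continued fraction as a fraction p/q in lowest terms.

Compute successive convergents:
a_0 = 6: 6/1
a_1 = 2: 13/2
a_2 = 12: 162/25
a_3 = 2: 337/52

337/52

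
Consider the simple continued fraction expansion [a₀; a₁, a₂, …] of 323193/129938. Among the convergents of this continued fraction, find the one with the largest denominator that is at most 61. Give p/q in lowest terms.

a_0 = 2: 2/1  (≤ bound)
a_1 = 2: 5/2  (≤ bound)
a_2 = 19: 97/39  (≤ bound)
a_3 = 6: 587/236  (> 61, stop)

97/39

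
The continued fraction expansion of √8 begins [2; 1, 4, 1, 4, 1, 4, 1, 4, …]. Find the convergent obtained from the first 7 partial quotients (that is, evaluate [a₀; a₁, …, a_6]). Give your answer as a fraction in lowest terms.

478/169

Start with 4.
1 + 1/(4/1) = 1 + 1/4 = 5/4
4 + 1/(5/4) = 4 + 4/5 = 24/5
1 + 1/(24/5) = 1 + 5/24 = 29/24
4 + 1/(29/24) = 4 + 24/29 = 140/29
1 + 1/(140/29) = 1 + 29/140 = 169/140
2 + 1/(169/140) = 2 + 140/169 = 478/169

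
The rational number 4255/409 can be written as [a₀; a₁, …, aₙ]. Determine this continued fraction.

4255 ÷ 409 → quotient 10, remainder 165
409 ÷ 165 → quotient 2, remainder 79
165 ÷ 79 → quotient 2, remainder 7
79 ÷ 7 → quotient 11, remainder 2
7 ÷ 2 → quotient 3, remainder 1
2 ÷ 1 → quotient 2, remainder 0

[10; 2, 2, 11, 3, 2]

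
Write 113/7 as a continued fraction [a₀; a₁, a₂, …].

[16; 7]

113 = 16·7 + 1, so a_0 = 16
7 = 7·1 + 0, so a_1 = 7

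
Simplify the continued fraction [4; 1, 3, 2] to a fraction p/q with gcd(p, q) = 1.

43/9

Build up convergents one term at a time:
a_0 = 4: 4/1
a_1 = 1: 5/1
a_2 = 3: 19/4
a_3 = 2: 43/9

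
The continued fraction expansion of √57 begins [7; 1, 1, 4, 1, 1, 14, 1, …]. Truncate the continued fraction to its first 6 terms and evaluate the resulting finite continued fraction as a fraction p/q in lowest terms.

a_0 = 7: 7/1
a_1 = 1: 8/1
a_2 = 1: 15/2
a_3 = 4: 68/9
a_4 = 1: 83/11
a_5 = 1: 151/20

151/20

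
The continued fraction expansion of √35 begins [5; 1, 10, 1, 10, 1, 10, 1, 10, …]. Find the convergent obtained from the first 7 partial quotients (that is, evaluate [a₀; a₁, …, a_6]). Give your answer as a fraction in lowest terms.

9235/1561

a_0 = 5: 5/1
a_1 = 1: 6/1
a_2 = 10: 65/11
a_3 = 1: 71/12
a_4 = 10: 775/131
a_5 = 1: 846/143
a_6 = 10: 9235/1561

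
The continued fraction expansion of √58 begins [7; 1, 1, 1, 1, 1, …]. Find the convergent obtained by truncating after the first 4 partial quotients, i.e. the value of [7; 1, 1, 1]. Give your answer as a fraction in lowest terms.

23/3

Compute successive convergents:
a_0 = 7: 7/1
a_1 = 1: 8/1
a_2 = 1: 15/2
a_3 = 1: 23/3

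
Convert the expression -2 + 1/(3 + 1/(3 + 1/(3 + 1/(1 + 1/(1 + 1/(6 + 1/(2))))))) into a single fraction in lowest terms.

-1823/1074

Collapse the nested fraction from the inside out:
Start with 2.
6 + 1/(2/1) = 6 + 1/2 = 13/2
1 + 1/(13/2) = 1 + 2/13 = 15/13
1 + 1/(15/13) = 1 + 13/15 = 28/15
3 + 1/(28/15) = 3 + 15/28 = 99/28
3 + 1/(99/28) = 3 + 28/99 = 325/99
3 + 1/(325/99) = 3 + 99/325 = 1074/325
-2 + 1/(1074/325) = -2 + 325/1074 = -1823/1074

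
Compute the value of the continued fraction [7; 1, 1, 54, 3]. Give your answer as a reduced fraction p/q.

Build up convergents one term at a time:
a_0 = 7: 7/1
a_1 = 1: 8/1
a_2 = 1: 15/2
a_3 = 54: 818/109
a_4 = 3: 2469/329

2469/329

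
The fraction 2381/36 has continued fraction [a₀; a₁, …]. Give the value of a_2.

Apply division with remainder until the remainder is 0:
2381 ÷ 36 → quotient 66, remainder 5
36 ÷ 5 → quotient 7, remainder 1
5 ÷ 1 → quotient 5, remainder 0

5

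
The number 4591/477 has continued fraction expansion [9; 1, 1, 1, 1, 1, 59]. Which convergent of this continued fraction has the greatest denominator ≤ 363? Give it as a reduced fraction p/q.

a_0 = 9: 9/1  (≤ bound)
a_1 = 1: 10/1  (≤ bound)
a_2 = 1: 19/2  (≤ bound)
a_3 = 1: 29/3  (≤ bound)
a_4 = 1: 48/5  (≤ bound)
a_5 = 1: 77/8  (≤ bound)
a_6 = 59: 4591/477  (> 363, stop)

77/8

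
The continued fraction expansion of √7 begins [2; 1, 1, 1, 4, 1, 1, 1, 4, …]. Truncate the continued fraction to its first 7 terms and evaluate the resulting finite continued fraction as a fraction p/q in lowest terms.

Work from the innermost term outward:
Start with 1.
1 + 1/(1/1) = 1 + 1/1 = 2/1
4 + 1/(2/1) = 4 + 1/2 = 9/2
1 + 1/(9/2) = 1 + 2/9 = 11/9
1 + 1/(11/9) = 1 + 9/11 = 20/11
1 + 1/(20/11) = 1 + 11/20 = 31/20
2 + 1/(31/20) = 2 + 20/31 = 82/31

82/31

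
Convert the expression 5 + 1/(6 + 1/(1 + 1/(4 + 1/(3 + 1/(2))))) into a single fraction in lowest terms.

a_0 = 5: 5/1
a_1 = 6: 31/6
a_2 = 1: 36/7
a_3 = 4: 175/34
a_4 = 3: 561/109
a_5 = 2: 1297/252

1297/252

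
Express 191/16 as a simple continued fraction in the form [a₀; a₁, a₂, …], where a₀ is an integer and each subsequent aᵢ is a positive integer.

[11; 1, 15]

191 = 11·16 + 15, so a_0 = 11
16 = 1·15 + 1, so a_1 = 1
15 = 15·1 + 0, so a_2 = 15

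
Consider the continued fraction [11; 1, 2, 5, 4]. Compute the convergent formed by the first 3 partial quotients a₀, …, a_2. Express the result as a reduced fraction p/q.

35/3

Starting at the tail and folding back:
Start with 2.
1 + 1/(2/1) = 1 + 1/2 = 3/2
11 + 1/(3/2) = 11 + 2/3 = 35/3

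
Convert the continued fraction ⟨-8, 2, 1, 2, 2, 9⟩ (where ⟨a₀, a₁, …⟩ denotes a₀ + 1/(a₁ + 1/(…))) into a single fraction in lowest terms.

Collapse the nested fraction from the inside out:
Start with 9.
2 + 1/(9/1) = 2 + 1/9 = 19/9
2 + 1/(19/9) = 2 + 9/19 = 47/19
1 + 1/(47/19) = 1 + 19/47 = 66/47
2 + 1/(66/47) = 2 + 47/66 = 179/66
-8 + 1/(179/66) = -8 + 66/179 = -1366/179

-1366/179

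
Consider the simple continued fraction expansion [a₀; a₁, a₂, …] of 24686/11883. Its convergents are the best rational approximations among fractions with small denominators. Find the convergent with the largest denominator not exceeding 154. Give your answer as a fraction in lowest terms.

a_0 = 2: 2/1  (≤ bound)
a_1 = 12: 25/12  (≤ bound)
a_2 = 1: 27/13  (≤ bound)
a_3 = 10: 295/142  (≤ bound)
a_4 = 1: 322/155  (> 154, stop)

295/142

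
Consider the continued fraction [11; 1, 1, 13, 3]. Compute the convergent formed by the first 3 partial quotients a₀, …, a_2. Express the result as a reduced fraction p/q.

Start with 1.
1 + 1/(1/1) = 1 + 1/1 = 2/1
11 + 1/(2/1) = 11 + 1/2 = 23/2

23/2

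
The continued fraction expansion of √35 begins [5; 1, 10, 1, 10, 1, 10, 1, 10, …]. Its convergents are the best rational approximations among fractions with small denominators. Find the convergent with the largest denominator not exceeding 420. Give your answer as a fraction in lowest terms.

List convergents until the denominator exceeds the bound:
a_0 = 5: 5/1  (≤ bound)
a_1 = 1: 6/1  (≤ bound)
a_2 = 10: 65/11  (≤ bound)
a_3 = 1: 71/12  (≤ bound)
a_4 = 10: 775/131  (≤ bound)
a_5 = 1: 846/143  (≤ bound)
a_6 = 10: 9235/1561  (> 420, stop)

846/143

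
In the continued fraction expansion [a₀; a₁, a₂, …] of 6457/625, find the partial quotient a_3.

1

⌊6457/625⌋ = 10, remainder 207
⌊625/207⌋ = 3, remainder 4
⌊207/4⌋ = 51, remainder 3
⌊4/3⌋ = 1, remainder 1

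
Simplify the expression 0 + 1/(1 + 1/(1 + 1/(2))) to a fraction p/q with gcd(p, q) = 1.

Starting at the tail and folding back:
Start with 2.
1 + 1/(2/1) = 1 + 1/2 = 3/2
1 + 1/(3/2) = 1 + 2/3 = 5/3
0 + 1/(5/3) = 0 + 3/5 = 3/5

3/5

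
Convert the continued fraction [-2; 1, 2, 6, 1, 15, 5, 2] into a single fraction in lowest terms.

Start with 2.
5 + 1/(2/1) = 5 + 1/2 = 11/2
15 + 1/(11/2) = 15 + 2/11 = 167/11
1 + 1/(167/11) = 1 + 11/167 = 178/167
6 + 1/(178/167) = 6 + 167/178 = 1235/178
2 + 1/(1235/178) = 2 + 178/1235 = 2648/1235
1 + 1/(2648/1235) = 1 + 1235/2648 = 3883/2648
-2 + 1/(3883/2648) = -2 + 2648/3883 = -5118/3883

-5118/3883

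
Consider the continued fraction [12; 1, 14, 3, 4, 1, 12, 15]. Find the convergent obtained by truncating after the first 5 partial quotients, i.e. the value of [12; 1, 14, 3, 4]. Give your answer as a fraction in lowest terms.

2574/199

Start with 4.
3 + 1/(4/1) = 3 + 1/4 = 13/4
14 + 1/(13/4) = 14 + 4/13 = 186/13
1 + 1/(186/13) = 1 + 13/186 = 199/186
12 + 1/(199/186) = 12 + 186/199 = 2574/199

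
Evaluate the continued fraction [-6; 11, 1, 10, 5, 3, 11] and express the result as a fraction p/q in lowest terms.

-142689/24119

a_0 = -6: -6/1
a_1 = 11: -65/11
a_2 = 1: -71/12
a_3 = 10: -775/131
a_4 = 5: -3946/667
a_5 = 3: -12613/2132
a_6 = 11: -142689/24119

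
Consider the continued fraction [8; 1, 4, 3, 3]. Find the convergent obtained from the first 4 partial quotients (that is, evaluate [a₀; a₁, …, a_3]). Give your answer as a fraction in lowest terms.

a_0 = 8: 8/1
a_1 = 1: 9/1
a_2 = 4: 44/5
a_3 = 3: 141/16

141/16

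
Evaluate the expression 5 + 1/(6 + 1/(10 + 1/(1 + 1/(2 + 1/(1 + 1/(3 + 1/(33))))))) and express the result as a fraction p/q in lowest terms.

168531/32635

Collapse the nested fraction from the inside out:
Start with 33.
3 + 1/(33/1) = 3 + 1/33 = 100/33
1 + 1/(100/33) = 1 + 33/100 = 133/100
2 + 1/(133/100) = 2 + 100/133 = 366/133
1 + 1/(366/133) = 1 + 133/366 = 499/366
10 + 1/(499/366) = 10 + 366/499 = 5356/499
6 + 1/(5356/499) = 6 + 499/5356 = 32635/5356
5 + 1/(32635/5356) = 5 + 5356/32635 = 168531/32635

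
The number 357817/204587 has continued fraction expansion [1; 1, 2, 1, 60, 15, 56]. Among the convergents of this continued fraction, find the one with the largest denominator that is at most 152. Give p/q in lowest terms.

List convergents until the denominator exceeds the bound:
a_0 = 1: 1/1  (≤ bound)
a_1 = 1: 2/1  (≤ bound)
a_2 = 2: 5/3  (≤ bound)
a_3 = 1: 7/4  (≤ bound)
a_4 = 60: 425/243  (> 152, stop)

7/4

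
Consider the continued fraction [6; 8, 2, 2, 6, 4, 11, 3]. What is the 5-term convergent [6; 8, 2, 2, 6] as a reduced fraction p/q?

a_0 = 6: 6/1
a_1 = 8: 49/8
a_2 = 2: 104/17
a_3 = 2: 257/42
a_4 = 6: 1646/269

1646/269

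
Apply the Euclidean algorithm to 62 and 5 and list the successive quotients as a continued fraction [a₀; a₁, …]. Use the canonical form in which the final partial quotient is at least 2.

Repeatedly divide and take the remainder:
⌊62/5⌋ = 12, remainder 2
⌊5/2⌋ = 2, remainder 1
⌊2/1⌋ = 2, remainder 0

[12; 2, 2]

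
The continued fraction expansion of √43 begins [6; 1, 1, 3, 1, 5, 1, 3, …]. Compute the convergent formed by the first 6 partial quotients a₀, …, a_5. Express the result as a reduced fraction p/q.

341/52

Start with 5.
1 + 1/(5/1) = 1 + 1/5 = 6/5
3 + 1/(6/5) = 3 + 5/6 = 23/6
1 + 1/(23/6) = 1 + 6/23 = 29/23
1 + 1/(29/23) = 1 + 23/29 = 52/29
6 + 1/(52/29) = 6 + 29/52 = 341/52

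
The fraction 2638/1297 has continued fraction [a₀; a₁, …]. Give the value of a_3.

⌊2638/1297⌋ = 2, remainder 44
⌊1297/44⌋ = 29, remainder 21
⌊44/21⌋ = 2, remainder 2
⌊21/2⌋ = 10, remainder 1

10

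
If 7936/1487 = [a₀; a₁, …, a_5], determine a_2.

1

Repeatedly divide and take the remainder:
7936 = 5·1487 + 501, so a_0 = 5
1487 = 2·501 + 485, so a_1 = 2
501 = 1·485 + 16, so a_2 = 1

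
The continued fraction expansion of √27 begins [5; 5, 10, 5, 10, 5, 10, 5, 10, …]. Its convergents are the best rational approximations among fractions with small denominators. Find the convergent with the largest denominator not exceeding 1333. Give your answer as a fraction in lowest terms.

1351/260

List convergents until the denominator exceeds the bound:
a_0 = 5: 5/1  (≤ bound)
a_1 = 5: 26/5  (≤ bound)
a_2 = 10: 265/51  (≤ bound)
a_3 = 5: 1351/260  (≤ bound)
a_4 = 10: 13775/2651  (> 1333, stop)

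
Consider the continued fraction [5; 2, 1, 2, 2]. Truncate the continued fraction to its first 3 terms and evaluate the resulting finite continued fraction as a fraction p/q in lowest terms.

16/3

Compute successive convergents:
a_0 = 5: 5/1
a_1 = 2: 11/2
a_2 = 1: 16/3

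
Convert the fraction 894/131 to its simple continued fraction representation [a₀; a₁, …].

[6; 1, 4, 1, 2, 3, 2]

Repeatedly divide and take the remainder:
⌊894/131⌋ = 6, remainder 108
⌊131/108⌋ = 1, remainder 23
⌊108/23⌋ = 4, remainder 16
⌊23/16⌋ = 1, remainder 7
⌊16/7⌋ = 2, remainder 2
⌊7/2⌋ = 3, remainder 1
⌊2/1⌋ = 2, remainder 0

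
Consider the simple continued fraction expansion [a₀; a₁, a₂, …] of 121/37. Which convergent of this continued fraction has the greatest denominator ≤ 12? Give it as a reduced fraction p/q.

36/11

a_0 = 3: 3/1  (≤ bound)
a_1 = 3: 10/3  (≤ bound)
a_2 = 1: 13/4  (≤ bound)
a_3 = 2: 36/11  (≤ bound)
a_4 = 3: 121/37  (> 12, stop)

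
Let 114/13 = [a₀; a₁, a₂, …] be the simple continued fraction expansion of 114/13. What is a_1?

Repeatedly divide and take the remainder:
114 = 8·13 + 10, so a_0 = 8
13 = 1·10 + 3, so a_1 = 1

1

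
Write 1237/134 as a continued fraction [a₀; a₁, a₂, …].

Run the Euclidean algorithm, recording each quotient:
⌊1237/134⌋ = 9, remainder 31
⌊134/31⌋ = 4, remainder 10
⌊31/10⌋ = 3, remainder 1
⌊10/1⌋ = 10, remainder 0

[9; 4, 3, 10]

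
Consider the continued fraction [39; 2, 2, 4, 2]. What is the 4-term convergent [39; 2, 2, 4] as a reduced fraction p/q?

867/22

a_0 = 39: 39/1
a_1 = 2: 79/2
a_2 = 2: 197/5
a_3 = 4: 867/22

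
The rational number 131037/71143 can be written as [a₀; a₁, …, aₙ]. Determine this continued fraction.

Run the Euclidean algorithm, recording each quotient:
131037 ÷ 71143 → quotient 1, remainder 59894
71143 ÷ 59894 → quotient 1, remainder 11249
59894 ÷ 11249 → quotient 5, remainder 3649
11249 ÷ 3649 → quotient 3, remainder 302
3649 ÷ 302 → quotient 12, remainder 25
302 ÷ 25 → quotient 12, remainder 2
25 ÷ 2 → quotient 12, remainder 1
2 ÷ 1 → quotient 2, remainder 0

[1; 1, 5, 3, 12, 12, 12, 2]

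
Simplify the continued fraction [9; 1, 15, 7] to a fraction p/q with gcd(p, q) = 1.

1123/113

Start with 7.
15 + 1/(7/1) = 15 + 1/7 = 106/7
1 + 1/(106/7) = 1 + 7/106 = 113/106
9 + 1/(113/106) = 9 + 106/113 = 1123/113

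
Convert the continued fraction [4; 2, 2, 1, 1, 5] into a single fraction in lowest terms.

a_0 = 4: 4/1
a_1 = 2: 9/2
a_2 = 2: 22/5
a_3 = 1: 31/7
a_4 = 1: 53/12
a_5 = 5: 296/67

296/67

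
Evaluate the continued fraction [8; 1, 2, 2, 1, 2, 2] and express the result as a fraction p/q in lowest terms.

557/64

Start with 2.
2 + 1/(2/1) = 2 + 1/2 = 5/2
1 + 1/(5/2) = 1 + 2/5 = 7/5
2 + 1/(7/5) = 2 + 5/7 = 19/7
2 + 1/(19/7) = 2 + 7/19 = 45/19
1 + 1/(45/19) = 1 + 19/45 = 64/45
8 + 1/(64/45) = 8 + 45/64 = 557/64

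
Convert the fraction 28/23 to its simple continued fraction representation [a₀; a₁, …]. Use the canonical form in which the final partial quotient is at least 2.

⌊28/23⌋ = 1, remainder 5
⌊23/5⌋ = 4, remainder 3
⌊5/3⌋ = 1, remainder 2
⌊3/2⌋ = 1, remainder 1
⌊2/1⌋ = 2, remainder 0

[1; 4, 1, 1, 2]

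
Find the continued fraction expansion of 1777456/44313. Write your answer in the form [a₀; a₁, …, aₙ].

1777456 = 40·44313 + 4936, so a_0 = 40
44313 = 8·4936 + 4825, so a_1 = 8
4936 = 1·4825 + 111, so a_2 = 1
4825 = 43·111 + 52, so a_3 = 43
111 = 2·52 + 7, so a_4 = 2
52 = 7·7 + 3, so a_5 = 7
7 = 2·3 + 1, so a_6 = 2
3 = 3·1 + 0, so a_7 = 3

[40; 8, 1, 43, 2, 7, 2, 3]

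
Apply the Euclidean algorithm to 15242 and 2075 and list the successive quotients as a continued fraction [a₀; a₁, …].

Apply division with remainder until the remainder is 0:
15242 = 7·2075 + 717, so a_0 = 7
2075 = 2·717 + 641, so a_1 = 2
717 = 1·641 + 76, so a_2 = 1
641 = 8·76 + 33, so a_3 = 8
76 = 2·33 + 10, so a_4 = 2
33 = 3·10 + 3, so a_5 = 3
10 = 3·3 + 1, so a_6 = 3
3 = 3·1 + 0, so a_7 = 3

[7; 2, 1, 8, 2, 3, 3, 3]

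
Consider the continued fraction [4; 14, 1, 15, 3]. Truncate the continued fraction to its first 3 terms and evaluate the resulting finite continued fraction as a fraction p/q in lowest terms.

61/15

a_0 = 4: 4/1
a_1 = 14: 57/14
a_2 = 1: 61/15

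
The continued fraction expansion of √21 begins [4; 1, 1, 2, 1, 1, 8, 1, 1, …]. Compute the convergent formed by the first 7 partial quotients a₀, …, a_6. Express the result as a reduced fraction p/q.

472/103

a_0 = 4: 4/1
a_1 = 1: 5/1
a_2 = 1: 9/2
a_3 = 2: 23/5
a_4 = 1: 32/7
a_5 = 1: 55/12
a_6 = 8: 472/103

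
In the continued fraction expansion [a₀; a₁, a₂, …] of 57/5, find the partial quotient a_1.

2

Apply division with remainder until the remainder is 0:
⌊57/5⌋ = 11, remainder 2
⌊5/2⌋ = 2, remainder 1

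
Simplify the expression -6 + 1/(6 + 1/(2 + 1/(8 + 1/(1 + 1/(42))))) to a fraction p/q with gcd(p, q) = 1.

a_0 = -6: -6/1
a_1 = 6: -35/6
a_2 = 2: -76/13
a_3 = 8: -643/110
a_4 = 1: -719/123
a_5 = 42: -30841/5276

-30841/5276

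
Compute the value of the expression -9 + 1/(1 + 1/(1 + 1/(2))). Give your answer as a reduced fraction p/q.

Start with 2.
1 + 1/(2/1) = 1 + 1/2 = 3/2
1 + 1/(3/2) = 1 + 2/3 = 5/3
-9 + 1/(5/3) = -9 + 3/5 = -42/5

-42/5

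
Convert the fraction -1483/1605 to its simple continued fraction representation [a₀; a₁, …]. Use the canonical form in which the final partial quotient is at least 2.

-1483 = -1·1605 + 122, so a_0 = -1
1605 = 13·122 + 19, so a_1 = 13
122 = 6·19 + 8, so a_2 = 6
19 = 2·8 + 3, so a_3 = 2
8 = 2·3 + 2, so a_4 = 2
3 = 1·2 + 1, so a_5 = 1
2 = 2·1 + 0, so a_6 = 2

[-1; 13, 6, 2, 2, 1, 2]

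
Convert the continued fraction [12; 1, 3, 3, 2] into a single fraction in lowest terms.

Build up convergents one term at a time:
a_0 = 12: 12/1
a_1 = 1: 13/1
a_2 = 3: 51/4
a_3 = 3: 166/13
a_4 = 2: 383/30

383/30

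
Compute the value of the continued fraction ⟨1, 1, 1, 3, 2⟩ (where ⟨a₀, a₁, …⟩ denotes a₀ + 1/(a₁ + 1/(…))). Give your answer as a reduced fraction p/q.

25/16

Starting at the tail and folding back:
Start with 2.
3 + 1/(2/1) = 3 + 1/2 = 7/2
1 + 1/(7/2) = 1 + 2/7 = 9/7
1 + 1/(9/7) = 1 + 7/9 = 16/9
1 + 1/(16/9) = 1 + 9/16 = 25/16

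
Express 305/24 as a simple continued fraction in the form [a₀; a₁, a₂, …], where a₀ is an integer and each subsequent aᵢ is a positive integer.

⌊305/24⌋ = 12, remainder 17
⌊24/17⌋ = 1, remainder 7
⌊17/7⌋ = 2, remainder 3
⌊7/3⌋ = 2, remainder 1
⌊3/1⌋ = 3, remainder 0

[12; 1, 2, 2, 3]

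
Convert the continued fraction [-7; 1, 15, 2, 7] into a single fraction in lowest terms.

-1497/247

Compute successive convergents:
a_0 = -7: -7/1
a_1 = 1: -6/1
a_2 = 15: -97/16
a_3 = 2: -200/33
a_4 = 7: -1497/247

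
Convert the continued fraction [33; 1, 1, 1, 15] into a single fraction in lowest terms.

Start with 15.
1 + 1/(15/1) = 1 + 1/15 = 16/15
1 + 1/(16/15) = 1 + 15/16 = 31/16
1 + 1/(31/16) = 1 + 16/31 = 47/31
33 + 1/(47/31) = 33 + 31/47 = 1582/47

1582/47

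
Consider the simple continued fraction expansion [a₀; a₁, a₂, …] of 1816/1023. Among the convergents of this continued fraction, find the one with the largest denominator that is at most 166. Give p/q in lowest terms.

a_0 = 1: 1/1  (≤ bound)
a_1 = 1: 2/1  (≤ bound)
a_2 = 3: 7/4  (≤ bound)
a_3 = 2: 16/9  (≤ bound)
a_4 = 4: 71/40  (≤ bound)
a_5 = 3: 229/129  (≤ bound)
a_6 = 2: 529/298  (> 166, stop)

229/129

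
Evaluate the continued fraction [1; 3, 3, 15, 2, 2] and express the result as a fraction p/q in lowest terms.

1021/785

a_0 = 1: 1/1
a_1 = 3: 4/3
a_2 = 3: 13/10
a_3 = 15: 199/153
a_4 = 2: 411/316
a_5 = 2: 1021/785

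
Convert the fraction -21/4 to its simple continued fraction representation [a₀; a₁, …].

⌊-21/4⌋ = -6, remainder 3
⌊4/3⌋ = 1, remainder 1
⌊3/1⌋ = 3, remainder 0

[-6; 1, 3]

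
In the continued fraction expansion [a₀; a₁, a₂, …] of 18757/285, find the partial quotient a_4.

1

Run the Euclidean algorithm, recording each quotient:
⌊18757/285⌋ = 65, remainder 232
⌊285/232⌋ = 1, remainder 53
⌊232/53⌋ = 4, remainder 20
⌊53/20⌋ = 2, remainder 13
⌊20/13⌋ = 1, remainder 7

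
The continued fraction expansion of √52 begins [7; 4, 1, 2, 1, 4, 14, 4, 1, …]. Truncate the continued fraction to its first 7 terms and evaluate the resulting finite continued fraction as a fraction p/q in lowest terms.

Build up convergents one term at a time:
a_0 = 7: 7/1
a_1 = 4: 29/4
a_2 = 1: 36/5
a_3 = 2: 101/14
a_4 = 1: 137/19
a_5 = 4: 649/90
a_6 = 14: 9223/1279

9223/1279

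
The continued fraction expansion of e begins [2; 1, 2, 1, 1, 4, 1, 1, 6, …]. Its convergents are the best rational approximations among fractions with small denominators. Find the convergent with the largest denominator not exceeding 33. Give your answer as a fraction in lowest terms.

87/32

a_0 = 2: 2/1  (≤ bound)
a_1 = 1: 3/1  (≤ bound)
a_2 = 2: 8/3  (≤ bound)
a_3 = 1: 11/4  (≤ bound)
a_4 = 1: 19/7  (≤ bound)
a_5 = 4: 87/32  (≤ bound)
a_6 = 1: 106/39  (> 33, stop)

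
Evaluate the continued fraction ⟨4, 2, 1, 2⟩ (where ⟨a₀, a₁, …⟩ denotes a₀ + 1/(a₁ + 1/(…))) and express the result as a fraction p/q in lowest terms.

35/8

a_0 = 4: 4/1
a_1 = 2: 9/2
a_2 = 1: 13/3
a_3 = 2: 35/8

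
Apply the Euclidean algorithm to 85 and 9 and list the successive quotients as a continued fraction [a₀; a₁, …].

⌊85/9⌋ = 9, remainder 4
⌊9/4⌋ = 2, remainder 1
⌊4/1⌋ = 4, remainder 0

[9; 2, 4]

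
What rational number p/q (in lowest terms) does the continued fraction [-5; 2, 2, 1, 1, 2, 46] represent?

-6587/1438

a_0 = -5: -5/1
a_1 = 2: -9/2
a_2 = 2: -23/5
a_3 = 1: -32/7
a_4 = 1: -55/12
a_5 = 2: -142/31
a_6 = 46: -6587/1438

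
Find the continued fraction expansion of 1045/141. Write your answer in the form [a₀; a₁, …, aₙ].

[7; 2, 2, 3, 8]

1045 = 7·141 + 58, so a_0 = 7
141 = 2·58 + 25, so a_1 = 2
58 = 2·25 + 8, so a_2 = 2
25 = 3·8 + 1, so a_3 = 3
8 = 8·1 + 0, so a_4 = 8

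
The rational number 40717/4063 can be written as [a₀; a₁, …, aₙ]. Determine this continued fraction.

40717 = 10·4063 + 87, so a_0 = 10
4063 = 46·87 + 61, so a_1 = 46
87 = 1·61 + 26, so a_2 = 1
61 = 2·26 + 9, so a_3 = 2
26 = 2·9 + 8, so a_4 = 2
9 = 1·8 + 1, so a_5 = 1
8 = 8·1 + 0, so a_6 = 8

[10; 46, 1, 2, 2, 1, 8]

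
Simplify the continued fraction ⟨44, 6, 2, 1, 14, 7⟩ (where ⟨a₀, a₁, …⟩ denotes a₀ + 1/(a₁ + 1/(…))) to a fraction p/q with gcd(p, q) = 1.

Start with 7.
14 + 1/(7/1) = 14 + 1/7 = 99/7
1 + 1/(99/7) = 1 + 7/99 = 106/99
2 + 1/(106/99) = 2 + 99/106 = 311/106
6 + 1/(311/106) = 6 + 106/311 = 1972/311
44 + 1/(1972/311) = 44 + 311/1972 = 87079/1972

87079/1972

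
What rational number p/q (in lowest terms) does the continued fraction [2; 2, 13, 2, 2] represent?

345/139

Use the convergent recurrence hₖ = aₖ·hₖ₋₁ + hₖ₋₂ (and likewise for the denominators kₖ):
a_0 = 2: 2/1
a_1 = 2: 5/2
a_2 = 13: 67/27
a_3 = 2: 139/56
a_4 = 2: 345/139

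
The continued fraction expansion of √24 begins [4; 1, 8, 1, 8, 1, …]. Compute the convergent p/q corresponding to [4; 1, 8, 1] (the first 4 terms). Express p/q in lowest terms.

a_0 = 4: 4/1
a_1 = 1: 5/1
a_2 = 8: 44/9
a_3 = 1: 49/10

49/10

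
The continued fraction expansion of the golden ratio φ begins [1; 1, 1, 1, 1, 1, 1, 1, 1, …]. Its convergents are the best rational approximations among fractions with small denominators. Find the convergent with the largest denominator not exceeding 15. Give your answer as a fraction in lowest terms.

a_0 = 1: 1/1  (≤ bound)
a_1 = 1: 2/1  (≤ bound)
a_2 = 1: 3/2  (≤ bound)
a_3 = 1: 5/3  (≤ bound)
a_4 = 1: 8/5  (≤ bound)
a_5 = 1: 13/8  (≤ bound)
a_6 = 1: 21/13  (≤ bound)
a_7 = 1: 34/21  (> 15, stop)

21/13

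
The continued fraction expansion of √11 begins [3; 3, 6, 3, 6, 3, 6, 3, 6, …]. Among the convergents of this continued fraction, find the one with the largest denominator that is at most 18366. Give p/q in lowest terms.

25077/7561

List convergents until the denominator exceeds the bound:
a_0 = 3: 3/1  (≤ bound)
a_1 = 3: 10/3  (≤ bound)
a_2 = 6: 63/19  (≤ bound)
a_3 = 3: 199/60  (≤ bound)
a_4 = 6: 1257/379  (≤ bound)
a_5 = 3: 3970/1197  (≤ bound)
a_6 = 6: 25077/7561  (≤ bound)
a_7 = 3: 79201/23880  (> 18366, stop)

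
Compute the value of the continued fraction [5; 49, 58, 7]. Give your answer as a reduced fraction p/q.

100157/19950

Start with 7.
58 + 1/(7/1) = 58 + 1/7 = 407/7
49 + 1/(407/7) = 49 + 7/407 = 19950/407
5 + 1/(19950/407) = 5 + 407/19950 = 100157/19950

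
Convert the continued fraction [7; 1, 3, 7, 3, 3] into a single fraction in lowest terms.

Compute successive convergents:
a_0 = 7: 7/1
a_1 = 1: 8/1
a_2 = 3: 31/4
a_3 = 7: 225/29
a_4 = 3: 706/91
a_5 = 3: 2343/302

2343/302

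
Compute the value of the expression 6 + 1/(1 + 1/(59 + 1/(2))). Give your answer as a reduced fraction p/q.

845/121

Start with 2.
59 + 1/(2/1) = 59 + 1/2 = 119/2
1 + 1/(119/2) = 1 + 2/119 = 121/119
6 + 1/(121/119) = 6 + 119/121 = 845/121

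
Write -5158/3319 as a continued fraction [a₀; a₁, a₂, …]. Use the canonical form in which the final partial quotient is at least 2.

[-2; 2, 4, 8, 6, 3, 2]

-5158 ÷ 3319 → quotient -2, remainder 1480
3319 ÷ 1480 → quotient 2, remainder 359
1480 ÷ 359 → quotient 4, remainder 44
359 ÷ 44 → quotient 8, remainder 7
44 ÷ 7 → quotient 6, remainder 2
7 ÷ 2 → quotient 3, remainder 1
2 ÷ 1 → quotient 2, remainder 0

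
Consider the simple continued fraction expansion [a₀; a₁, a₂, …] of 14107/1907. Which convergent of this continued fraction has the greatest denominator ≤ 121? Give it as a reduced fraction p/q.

577/78

a_0 = 7: 7/1  (≤ bound)
a_1 = 2: 15/2  (≤ bound)
a_2 = 1: 22/3  (≤ bound)
a_3 = 1: 37/5  (≤ bound)
a_4 = 15: 577/78  (≤ bound)
a_5 = 3: 1768/239  (> 121, stop)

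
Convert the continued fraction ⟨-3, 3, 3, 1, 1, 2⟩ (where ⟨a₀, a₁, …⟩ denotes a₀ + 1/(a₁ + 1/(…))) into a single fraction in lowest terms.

Starting at the tail and folding back:
Start with 2.
1 + 1/(2/1) = 1 + 1/2 = 3/2
1 + 1/(3/2) = 1 + 2/3 = 5/3
3 + 1/(5/3) = 3 + 3/5 = 18/5
3 + 1/(18/5) = 3 + 5/18 = 59/18
-3 + 1/(59/18) = -3 + 18/59 = -159/59

-159/59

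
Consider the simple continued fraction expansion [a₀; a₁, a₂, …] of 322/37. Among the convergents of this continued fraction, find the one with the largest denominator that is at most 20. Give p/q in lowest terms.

87/10

List convergents until the denominator exceeds the bound:
a_0 = 8: 8/1  (≤ bound)
a_1 = 1: 9/1  (≤ bound)
a_2 = 2: 26/3  (≤ bound)
a_3 = 2: 61/7  (≤ bound)
a_4 = 1: 87/10  (≤ bound)
a_5 = 3: 322/37  (> 20, stop)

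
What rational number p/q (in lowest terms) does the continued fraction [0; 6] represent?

1/6

Start with 6.
0 + 1/(6/1) = 0 + 1/6 = 1/6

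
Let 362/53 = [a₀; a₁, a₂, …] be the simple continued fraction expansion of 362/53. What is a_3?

362 = 6·53 + 44, so a_0 = 6
53 = 1·44 + 9, so a_1 = 1
44 = 4·9 + 8, so a_2 = 4
9 = 1·8 + 1, so a_3 = 1

1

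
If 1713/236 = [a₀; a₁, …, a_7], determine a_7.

2

Apply division with remainder until the remainder is 0:
⌊1713/236⌋ = 7, remainder 61
⌊236/61⌋ = 3, remainder 53
⌊61/53⌋ = 1, remainder 8
⌊53/8⌋ = 6, remainder 5
⌊8/5⌋ = 1, remainder 3
⌊5/3⌋ = 1, remainder 2
⌊3/2⌋ = 1, remainder 1
⌊2/1⌋ = 2, remainder 0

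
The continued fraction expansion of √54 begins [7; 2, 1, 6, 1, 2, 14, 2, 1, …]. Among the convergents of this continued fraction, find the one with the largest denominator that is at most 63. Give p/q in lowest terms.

List convergents until the denominator exceeds the bound:
a_0 = 7: 7/1  (≤ bound)
a_1 = 2: 15/2  (≤ bound)
a_2 = 1: 22/3  (≤ bound)
a_3 = 6: 147/20  (≤ bound)
a_4 = 1: 169/23  (≤ bound)
a_5 = 2: 485/66  (> 63, stop)

169/23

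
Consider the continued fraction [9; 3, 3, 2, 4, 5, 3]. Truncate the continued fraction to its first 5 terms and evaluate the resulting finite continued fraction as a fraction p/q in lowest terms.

949/102

a_0 = 9: 9/1
a_1 = 3: 28/3
a_2 = 3: 93/10
a_3 = 2: 214/23
a_4 = 4: 949/102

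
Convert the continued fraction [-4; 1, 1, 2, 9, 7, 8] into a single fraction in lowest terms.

a_0 = -4: -4/1
a_1 = 1: -3/1
a_2 = 1: -7/2
a_3 = 2: -17/5
a_4 = 9: -160/47
a_5 = 7: -1137/334
a_6 = 8: -9256/2719

-9256/2719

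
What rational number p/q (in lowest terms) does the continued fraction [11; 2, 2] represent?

57/5

Work from the innermost term outward:
Start with 2.
2 + 1/(2/1) = 2 + 1/2 = 5/2
11 + 1/(5/2) = 11 + 2/5 = 57/5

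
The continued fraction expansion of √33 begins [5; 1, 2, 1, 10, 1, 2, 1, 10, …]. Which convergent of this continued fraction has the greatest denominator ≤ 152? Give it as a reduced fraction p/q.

List convergents until the denominator exceeds the bound:
a_0 = 5: 5/1  (≤ bound)
a_1 = 1: 6/1  (≤ bound)
a_2 = 2: 17/3  (≤ bound)
a_3 = 1: 23/4  (≤ bound)
a_4 = 10: 247/43  (≤ bound)
a_5 = 1: 270/47  (≤ bound)
a_6 = 2: 787/137  (≤ bound)
a_7 = 1: 1057/184  (> 152, stop)

787/137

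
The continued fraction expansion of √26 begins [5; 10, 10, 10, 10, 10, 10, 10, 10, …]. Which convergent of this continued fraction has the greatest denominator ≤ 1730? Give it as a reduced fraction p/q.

5201/1020

List convergents until the denominator exceeds the bound:
a_0 = 5: 5/1  (≤ bound)
a_1 = 10: 51/10  (≤ bound)
a_2 = 10: 515/101  (≤ bound)
a_3 = 10: 5201/1020  (≤ bound)
a_4 = 10: 52525/10301  (> 1730, stop)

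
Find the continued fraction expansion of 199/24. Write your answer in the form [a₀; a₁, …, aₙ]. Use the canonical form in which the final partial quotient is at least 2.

199 ÷ 24 → quotient 8, remainder 7
24 ÷ 7 → quotient 3, remainder 3
7 ÷ 3 → quotient 2, remainder 1
3 ÷ 1 → quotient 3, remainder 0

[8; 3, 2, 3]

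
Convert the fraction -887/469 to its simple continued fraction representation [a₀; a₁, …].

-887 = -2·469 + 51, so a_0 = -2
469 = 9·51 + 10, so a_1 = 9
51 = 5·10 + 1, so a_2 = 5
10 = 10·1 + 0, so a_3 = 10

[-2; 9, 5, 10]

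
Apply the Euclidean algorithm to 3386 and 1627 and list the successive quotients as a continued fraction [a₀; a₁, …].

Run the Euclidean algorithm, recording each quotient:
3386 = 2·1627 + 132, so a_0 = 2
1627 = 12·132 + 43, so a_1 = 12
132 = 3·43 + 3, so a_2 = 3
43 = 14·3 + 1, so a_3 = 14
3 = 3·1 + 0, so a_4 = 3

[2; 12, 3, 14, 3]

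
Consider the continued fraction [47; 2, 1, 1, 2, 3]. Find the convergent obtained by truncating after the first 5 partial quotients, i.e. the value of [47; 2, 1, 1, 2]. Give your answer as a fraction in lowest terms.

a_0 = 47: 47/1
a_1 = 2: 95/2
a_2 = 1: 142/3
a_3 = 1: 237/5
a_4 = 2: 616/13

616/13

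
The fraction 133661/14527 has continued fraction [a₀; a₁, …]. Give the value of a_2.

133661 ÷ 14527 → quotient 9, remainder 2918
14527 ÷ 2918 → quotient 4, remainder 2855
2918 ÷ 2855 → quotient 1, remainder 63

1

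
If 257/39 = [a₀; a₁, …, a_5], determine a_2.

Apply division with remainder until the remainder is 0:
⌊257/39⌋ = 6, remainder 23
⌊39/23⌋ = 1, remainder 16
⌊23/16⌋ = 1, remainder 7

1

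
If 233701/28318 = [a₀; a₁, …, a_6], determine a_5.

Repeatedly divide and take the remainder:
233701 = 8·28318 + 7157, so a_0 = 8
28318 = 3·7157 + 6847, so a_1 = 3
7157 = 1·6847 + 310, so a_2 = 1
6847 = 22·310 + 27, so a_3 = 22
310 = 11·27 + 13, so a_4 = 11
27 = 2·13 + 1, so a_5 = 2

2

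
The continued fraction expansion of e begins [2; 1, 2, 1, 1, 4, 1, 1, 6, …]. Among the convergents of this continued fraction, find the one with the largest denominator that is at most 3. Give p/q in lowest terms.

8/3

a_0 = 2: 2/1  (≤ bound)
a_1 = 1: 3/1  (≤ bound)
a_2 = 2: 8/3  (≤ bound)
a_3 = 1: 11/4  (> 3, stop)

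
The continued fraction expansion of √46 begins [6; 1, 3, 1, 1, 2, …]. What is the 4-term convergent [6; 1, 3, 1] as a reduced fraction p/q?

Start with 1.
3 + 1/(1/1) = 3 + 1/1 = 4/1
1 + 1/(4/1) = 1 + 1/4 = 5/4
6 + 1/(5/4) = 6 + 4/5 = 34/5

34/5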